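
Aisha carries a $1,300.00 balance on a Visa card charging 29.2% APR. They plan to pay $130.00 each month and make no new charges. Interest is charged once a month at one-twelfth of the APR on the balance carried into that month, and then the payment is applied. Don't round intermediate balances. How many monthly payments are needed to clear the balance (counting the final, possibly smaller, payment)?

12 months

Monthly rate r = 29.2%/12 = 2.43333% = 0.0243333.
Recurrence: B ← B·(1+r) − $130.00.
Month 1: interest $31.63; balance after payment $1,201.63.
Month 2: interest $29.24; balance after payment $1,100.87.
Closed form: n = −ln(1 − rB₀/P)/ln(1+r) = −ln(0.75667)/ln(1.02433) ≈ 11.598, so the balance reaches zero during payment 12.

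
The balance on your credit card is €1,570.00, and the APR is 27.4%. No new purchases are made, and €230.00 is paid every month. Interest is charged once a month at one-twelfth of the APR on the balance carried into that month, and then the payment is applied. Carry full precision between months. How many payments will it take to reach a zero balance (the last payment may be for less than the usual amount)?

Monthly rate r = 27.4%/12 = 2.28333% = 0.0228333.
Recurrence: B ← B·(1+r) − €230.00.
Month 1: interest €35.85; balance after payment €1,375.85.
Month 2: interest €31.42; balance after payment €1,177.26.
Closed form: n = −ln(1 − rB₀/P)/ln(1+r) = −ln(0.84414)/ln(1.02283) ≈ 7.505, so the balance reaches zero during payment 8.

8 payments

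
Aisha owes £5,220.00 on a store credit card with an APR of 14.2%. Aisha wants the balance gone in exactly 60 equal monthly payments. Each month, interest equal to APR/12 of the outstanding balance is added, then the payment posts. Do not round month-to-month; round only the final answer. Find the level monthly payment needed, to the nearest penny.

£122.00

Monthly rate r = 14.2%/12 = 1.18333% = 0.0118333.
Level-payment amortization: P = B₀·r / (1 − (1+r)^(−n)) = 5220.00·0.0118333 / (1 − 1.01183^(−60)).
Denominator 1 − (1+r)^(−60) = 0.506302361.
P = 61.77 / 0.506302361 ≈ 122.00.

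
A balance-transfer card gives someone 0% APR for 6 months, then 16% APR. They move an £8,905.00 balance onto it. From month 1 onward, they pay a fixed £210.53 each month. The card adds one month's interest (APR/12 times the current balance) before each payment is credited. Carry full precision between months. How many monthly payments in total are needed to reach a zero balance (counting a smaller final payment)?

Promo months 1–6 at r₀ = 0%/12 = 0; months 7+ at r₁ = 16%/12 = 0.0133333.
After month 6 (no interest yet): B = £8,905.00 − 6·£210.53 = £7,641.82.
Then at r₁ with £210.53/mo: n₂ = −ln(1 − r₁·B/P)/ln(1+r₁) ≈ 49.95 → 50 more payments.

56 payments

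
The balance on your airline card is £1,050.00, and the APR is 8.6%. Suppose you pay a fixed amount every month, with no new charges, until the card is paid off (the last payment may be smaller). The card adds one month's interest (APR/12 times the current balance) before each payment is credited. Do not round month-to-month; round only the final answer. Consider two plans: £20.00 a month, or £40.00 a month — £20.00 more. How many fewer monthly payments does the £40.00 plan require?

Monthly rate r = 8.6%/12 = 0.716667% = 0.00716667.
At £20.00/mo: n = ⌈−ln(1 − rB₀/P)/ln(1+r)⌉ = 67 payments (last £1.95); total interest = total paid − £1,050.00 = £271.95.
At £40.00/mo: 30 payments (last £7.40); total interest £117.40.
Payments saved = 67 − 30 = 37.

37 fewer payments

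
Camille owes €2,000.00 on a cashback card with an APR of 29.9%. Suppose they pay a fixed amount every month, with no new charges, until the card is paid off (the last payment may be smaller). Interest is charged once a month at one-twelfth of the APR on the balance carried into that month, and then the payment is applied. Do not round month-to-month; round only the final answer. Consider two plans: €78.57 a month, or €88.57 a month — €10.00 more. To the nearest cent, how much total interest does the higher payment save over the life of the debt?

€234.66

Monthly rate r = 29.9%/12 = 2.49167% = 0.0249167.
At €78.57/mo: n = ⌈−ln(1 − rB₀/P)/ln(1+r)⌉ = 41 payments (last €68.31); total interest = total paid − €2,000.00 = €1,211.11.
At €88.57/mo: 34 payments (last €53.64); total interest €976.45.
Interest saved = €1,211.11 − €976.45 = €234.66.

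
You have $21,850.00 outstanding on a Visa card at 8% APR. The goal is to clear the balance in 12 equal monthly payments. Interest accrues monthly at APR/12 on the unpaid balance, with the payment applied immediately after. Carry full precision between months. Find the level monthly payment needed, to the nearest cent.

$1,900.70

Monthly rate r = 8%/12 = 0.666667% = 0.00666667.
Level-payment amortization: P = B₀·r / (1 − (1+r)^(−n)) = 21850.00·0.00666667 / (1 − 1.00667^(−12)).
Denominator 1 − (1+r)^(−12) = 0.0766385453.
P = 145.667 / 0.0766385453 ≈ 1900.70.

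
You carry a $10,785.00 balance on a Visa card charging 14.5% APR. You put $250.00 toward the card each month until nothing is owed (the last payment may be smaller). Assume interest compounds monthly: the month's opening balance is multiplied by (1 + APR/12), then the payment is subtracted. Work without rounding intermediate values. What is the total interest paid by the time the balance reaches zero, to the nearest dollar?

$4,548

Monthly rate r = 14.5%/12 = 1.20833% = 0.0120833.
Payoff takes n = ⌈−ln(1 − rB₀/P)/ln(1+r)⌉ = ⌈61.330⌉ = 62 payments; the last is $82.83.
Total paid = 61·$250.00 + $82.83 = $15,332.83.
Total interest = total paid − principal = $15,332.83 − $10,785.00 = $4,547.83.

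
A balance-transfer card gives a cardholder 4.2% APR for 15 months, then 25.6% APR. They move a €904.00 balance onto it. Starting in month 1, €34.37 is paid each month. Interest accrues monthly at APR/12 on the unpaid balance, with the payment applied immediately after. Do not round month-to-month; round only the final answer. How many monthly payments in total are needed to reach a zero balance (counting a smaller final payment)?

30 payments

Promo months 1–15 at r₀ = 4.2%/12 = 0.0035; months 16+ at r₁ = 25.6%/12 = 0.0213333.
After month 15: iterate B ← B·(1+r₀) − €34.37 for 15 months → €424.27.
Then at r₁ with €34.37/mo: n₂ = −ln(1 − r₁·B/P)/ln(1+r₁) ≈ 14.48 → 15 more payments.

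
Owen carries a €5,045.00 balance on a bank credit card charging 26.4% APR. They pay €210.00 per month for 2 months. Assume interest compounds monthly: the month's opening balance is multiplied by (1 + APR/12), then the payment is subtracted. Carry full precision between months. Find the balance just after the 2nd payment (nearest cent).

€4,844.80

Monthly rate r = 26.4%/12 = 2.2% = 0.022.
Each month: B ← B·(1+r) − €210.00.
Month 1: interest €110.99; balance after payment €4,945.99.
Month 2: interest €108.81; balance after payment €4,844.80.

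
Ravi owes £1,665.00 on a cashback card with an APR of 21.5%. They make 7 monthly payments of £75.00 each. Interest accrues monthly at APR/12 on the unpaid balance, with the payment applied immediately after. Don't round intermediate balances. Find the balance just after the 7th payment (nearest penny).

£1,331.31

Monthly rate r = 21.5%/12 = 1.79167% = 0.0179167.
Each month: B ← B·(1+r) − £75.00.
Month 1: interest £29.83; balance after payment £1,619.83.
Month 2: interest £29.02; balance after payment £1,573.85.
Month 3: interest £28.20; balance after payment £1,527.05.
Month 4: interest £27.36; balance after payment £1,479.41.
Month 5: interest £26.51; balance after payment £1,430.92.
Month 6: interest £25.64; balance after payment £1,381.55.
Month 7: interest £24.75; balance after payment £1,331.31.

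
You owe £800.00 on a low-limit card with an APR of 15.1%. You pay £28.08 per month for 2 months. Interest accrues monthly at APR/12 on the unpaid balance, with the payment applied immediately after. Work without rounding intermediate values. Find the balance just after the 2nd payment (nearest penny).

£763.75

Monthly rate r = 15.1%/12 = 1.25833% = 0.0125833.
Each month: B ← B·(1+r) − £28.08.
Month 1: interest £10.07; balance after payment £781.99.
Month 2: interest £9.84; balance after payment £763.75.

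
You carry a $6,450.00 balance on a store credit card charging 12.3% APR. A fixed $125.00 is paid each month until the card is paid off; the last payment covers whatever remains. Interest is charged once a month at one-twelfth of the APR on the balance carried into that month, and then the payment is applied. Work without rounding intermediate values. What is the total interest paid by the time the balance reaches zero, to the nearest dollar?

Monthly rate r = 12.3%/12 = 1.025% = 0.01025.
Payoff takes n = ⌈−ln(1 − rB₀/P)/ln(1+r)⌉ = ⌈73.808⌉ = 74 payments; the last is $101.15.
Total paid = 73·$125.00 + $101.15 = $9,226.15.
Total interest = total paid − principal = $9,226.15 − $6,450.00 = $2,776.15.

$2,776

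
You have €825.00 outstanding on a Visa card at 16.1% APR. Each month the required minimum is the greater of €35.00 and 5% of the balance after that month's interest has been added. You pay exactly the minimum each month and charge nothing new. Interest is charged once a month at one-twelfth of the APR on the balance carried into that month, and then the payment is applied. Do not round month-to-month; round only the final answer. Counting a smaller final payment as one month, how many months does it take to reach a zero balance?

28 months

Monthly rate r = 16.1%/12 = 1.34167% = 0.0134167.
While 5% of the post-interest balance exceeds €35.00, each month B ← (B·(1+r))·(1 − 0.05), i.e. B shrinks by the factor (1+r)·0.95 = 0.96275.
This holds for months 1–5. Entering month 6 the balance is €682.36; 5% of the post-interest balance is now below €35.00, so the flat €35.00 minimum applies from here.
From month 6 a fixed €35.00 at rate r clears €682.36 in 23 more payments. Total: 5 + 23 = 28 months.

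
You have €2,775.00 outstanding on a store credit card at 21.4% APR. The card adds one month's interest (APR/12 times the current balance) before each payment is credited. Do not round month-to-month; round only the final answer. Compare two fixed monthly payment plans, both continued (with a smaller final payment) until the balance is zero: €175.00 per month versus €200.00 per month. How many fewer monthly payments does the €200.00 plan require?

Monthly rate r = 21.4%/12 = 1.78333% = 0.0178333.
At €175.00/mo: n = ⌈−ln(1 − rB₀/P)/ln(1+r)⌉ = 19 payments (last €140.92); total interest = total paid − €2,775.00 = €515.92.
At €200.00/mo: 17 payments (last €16.57); total interest €441.57.
Payments saved = 19 − 17 = 2.

2 fewer payments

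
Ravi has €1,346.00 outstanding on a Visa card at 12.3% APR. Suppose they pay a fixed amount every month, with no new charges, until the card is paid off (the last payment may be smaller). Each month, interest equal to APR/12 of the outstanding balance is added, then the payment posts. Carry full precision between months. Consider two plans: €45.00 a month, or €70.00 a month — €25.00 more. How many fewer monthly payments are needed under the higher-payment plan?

Monthly rate r = 12.3%/12 = 1.025% = 0.01025.
At €45.00/mo: n = ⌈−ln(1 − rB₀/P)/ln(1+r)⌉ = 36 payments (last €40.65); total interest = total paid − €1,346.00 = €269.65.
At €70.00/mo: 22 payments (last €36.89); total interest €160.89.
Payments saved = 36 − 22 = 14.

14 fewer payments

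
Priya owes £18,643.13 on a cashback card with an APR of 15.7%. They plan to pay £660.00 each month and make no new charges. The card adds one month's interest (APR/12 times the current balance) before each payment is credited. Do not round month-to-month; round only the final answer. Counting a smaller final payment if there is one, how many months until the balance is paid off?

36 payments

Monthly rate r = 15.7%/12 = 1.30833% = 0.0130833.
Recurrence: B ← B·(1+r) − £660.00.
Month 1: interest £243.91; balance after payment £18,227.04.
Month 2: interest £238.47; balance after payment £17,805.51.
Closed form: n = −ln(1 − rB₀/P)/ln(1+r) = −ln(0.63043)/ln(1.01308) ≈ 35.492, so the balance reaches zero during payment 36.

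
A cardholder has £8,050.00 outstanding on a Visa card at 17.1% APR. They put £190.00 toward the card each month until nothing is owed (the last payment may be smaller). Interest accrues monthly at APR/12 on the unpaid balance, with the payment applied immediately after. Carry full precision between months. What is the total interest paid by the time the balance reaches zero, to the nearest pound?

Monthly rate r = 17.1%/12 = 1.425% = 0.01425.
Payoff takes n = ⌈−ln(1 − rB₀/P)/ln(1+r)⌉ = ⌈65.424⌉ = 66 payments; the last is £80.86.
Total paid = 65·£190.00 + £80.86 = £12,430.86.
Total interest = total paid − principal = £12,430.86 − £8,050.00 = £4,380.86.

£4,381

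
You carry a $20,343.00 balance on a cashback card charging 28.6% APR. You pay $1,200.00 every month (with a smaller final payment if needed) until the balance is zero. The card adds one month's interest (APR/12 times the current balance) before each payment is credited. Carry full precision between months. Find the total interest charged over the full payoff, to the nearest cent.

Monthly rate r = 28.6%/12 = 2.38333% = 0.0238333.
Payoff takes n = ⌈−ln(1 − rB₀/P)/ln(1+r)⌉ = ⌈21.974⌉ = 22 payments; the last is $1,169.28.
Total paid = 21·$1,200.00 + $1,169.28 = $26,369.28.
Total interest = total paid − principal = $26,369.28 − $20,343.00 = $6,026.28.

$6,026.28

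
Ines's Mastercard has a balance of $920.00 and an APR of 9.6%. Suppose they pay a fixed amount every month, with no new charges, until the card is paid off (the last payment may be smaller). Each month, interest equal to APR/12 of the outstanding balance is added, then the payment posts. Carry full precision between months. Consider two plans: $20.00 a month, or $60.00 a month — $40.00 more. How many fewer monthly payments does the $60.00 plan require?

Monthly rate r = 9.6%/12 = 0.8% = 0.008.
At $20.00/mo: n = ⌈−ln(1 − rB₀/P)/ln(1+r)⌉ = 58 payments (last $11.77); total interest = total paid − $920.00 = $231.77.
At $60.00/mo: 17 payments (last $25.49); total interest $65.49.
Payments saved = 58 − 17 = 41.

41 fewer payments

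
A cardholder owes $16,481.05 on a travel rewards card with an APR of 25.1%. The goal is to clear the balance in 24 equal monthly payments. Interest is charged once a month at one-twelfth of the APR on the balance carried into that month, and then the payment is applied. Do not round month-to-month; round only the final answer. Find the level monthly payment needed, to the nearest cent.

$880.45

Monthly rate r = 25.1%/12 = 2.09167% = 0.0209167.
Level-payment amortization: P = B₀·r / (1 − (1+r)^(−n)) = 16481.05·0.0209167 / (1 − 1.02092^(−24)).
Denominator 1 − (1+r)^(−24) = 0.391538718.
P = 344.729 / 0.391538718 ≈ 880.45.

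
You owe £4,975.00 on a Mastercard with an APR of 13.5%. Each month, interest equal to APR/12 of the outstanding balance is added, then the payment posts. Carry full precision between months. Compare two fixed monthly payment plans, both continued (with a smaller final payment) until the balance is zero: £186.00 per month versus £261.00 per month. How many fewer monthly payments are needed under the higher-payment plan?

10 fewer payments

Monthly rate r = 13.5%/12 = 1.125% = 0.01125.
At £186.00/mo: n = ⌈−ln(1 − rB₀/P)/ln(1+r)⌉ = 32 payments (last £185.70); total interest = total paid − £4,975.00 = £976.70.
At £261.00/mo: 22 payments (last £150.30); total interest £656.30.
Payments saved = 32 − 22 = 10.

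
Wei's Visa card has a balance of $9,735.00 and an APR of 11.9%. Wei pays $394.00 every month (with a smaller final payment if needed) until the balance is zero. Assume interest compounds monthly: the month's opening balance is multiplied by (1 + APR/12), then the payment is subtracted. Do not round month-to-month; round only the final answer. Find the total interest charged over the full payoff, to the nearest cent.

Monthly rate r = 11.9%/12 = 0.991667% = 0.00991667.
Payoff takes n = ⌈−ln(1 − rB₀/P)/ln(1+r)⌉ = ⌈28.483⌉ = 29 payments; the last is $190.86.
Total paid = 28·$394.00 + $190.86 = $11,222.86.
Total interest = total paid − principal = $11,222.86 − $9,735.00 = $1,487.86.

$1,487.86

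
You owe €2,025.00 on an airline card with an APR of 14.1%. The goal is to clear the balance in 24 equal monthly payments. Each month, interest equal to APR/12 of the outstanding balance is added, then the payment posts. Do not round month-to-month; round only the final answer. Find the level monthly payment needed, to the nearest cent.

Monthly rate r = 14.1%/12 = 1.175% = 0.01175.
Level-payment amortization: P = B₀·r / (1 − (1+r)^(−n)) = 2025.00·0.01175 / (1 − 1.01175^(−24)).
Denominator 1 − (1+r)^(−24) = 0.244485356.
P = 23.7937 / 0.244485356 ≈ 97.32.

€97.32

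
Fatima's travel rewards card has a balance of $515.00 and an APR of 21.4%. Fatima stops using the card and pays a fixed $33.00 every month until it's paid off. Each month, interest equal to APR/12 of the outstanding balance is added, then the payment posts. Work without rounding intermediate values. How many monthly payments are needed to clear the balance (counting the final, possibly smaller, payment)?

Monthly rate r = 21.4%/12 = 1.78333% = 0.0178333.
Recurrence: B ← B·(1+r) − $33.00.
Month 1: interest $9.18; balance after payment $491.18.
Month 2: interest $8.76; balance after payment $466.94.
Closed form: n = −ln(1 − rB₀/P)/ln(1+r) = −ln(0.72169)/ln(1.01783) ≈ 18.452, so the balance reaches zero during payment 19.

19 payments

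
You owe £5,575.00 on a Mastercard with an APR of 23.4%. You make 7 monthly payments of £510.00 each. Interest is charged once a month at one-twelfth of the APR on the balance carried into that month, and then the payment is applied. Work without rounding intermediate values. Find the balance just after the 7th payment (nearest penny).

£2,596.21

Monthly rate r = 23.4%/12 = 1.95% = 0.0195.
Each month: B ← B·(1+r) − £510.00.
Month 1: interest £108.71; balance after payment £5,173.71.
Month 2: interest £100.89; balance after payment £4,764.60.
Month 3: interest £92.91; balance after payment £4,347.51.
Month 4: interest £84.78; balance after payment £3,922.29.
Month 5: interest £76.48; balance after payment £3,488.77.
Month 6: interest £68.03; balance after payment £3,046.80.
Month 7: interest £59.41; balance after payment £2,596.21.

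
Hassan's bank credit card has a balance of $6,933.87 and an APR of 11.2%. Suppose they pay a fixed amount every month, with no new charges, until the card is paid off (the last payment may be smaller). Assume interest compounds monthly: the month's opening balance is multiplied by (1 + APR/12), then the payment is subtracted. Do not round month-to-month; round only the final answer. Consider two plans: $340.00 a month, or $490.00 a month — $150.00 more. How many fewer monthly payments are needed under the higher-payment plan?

7 fewer payments

Monthly rate r = 11.2%/12 = 0.933333% = 0.00933333.
At $340.00/mo: n = ⌈−ln(1 − rB₀/P)/ln(1+r)⌉ = 23 payments (last $247.78); total interest = total paid − $6,933.87 = $793.91.
At $490.00/mo: 16 payments (last $121.62); total interest $537.75.
Payments saved = 23 − 16 = 7.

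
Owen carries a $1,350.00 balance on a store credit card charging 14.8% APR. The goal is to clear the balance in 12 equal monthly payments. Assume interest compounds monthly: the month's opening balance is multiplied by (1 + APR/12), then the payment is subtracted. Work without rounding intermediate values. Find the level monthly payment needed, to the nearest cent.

$121.72

Monthly rate r = 14.8%/12 = 1.23333% = 0.0123333.
Level-payment amortization: P = B₀·r / (1 − (1+r)^(−n)) = 1350.00·0.0123333 / (1 − 1.01233^(−12)).
Denominator 1 − (1+r)^(−12) = 0.136787832.
P = 16.65 / 0.136787832 ≈ 121.72.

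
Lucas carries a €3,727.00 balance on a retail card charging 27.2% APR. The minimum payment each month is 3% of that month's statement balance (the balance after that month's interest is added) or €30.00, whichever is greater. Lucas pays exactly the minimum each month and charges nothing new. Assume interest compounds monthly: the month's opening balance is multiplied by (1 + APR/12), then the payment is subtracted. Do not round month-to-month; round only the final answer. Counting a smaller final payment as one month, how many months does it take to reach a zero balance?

Monthly rate r = 27.2%/12 = 2.26667% = 0.0226667.
While 3% of the post-interest balance exceeds €30.00, each month B ← (B·(1+r))·(1 − 0.03), i.e. B shrinks by the factor (1+r)·0.97 = 0.99199.
This holds for months 1–167. Entering month 168 the balance is €972.38; 3% of the post-interest balance is now below €30.00, so the flat €30.00 minimum applies from here.
From month 168 a fixed €30.00 at rate r clears €972.38 in 60 more payments. Total: 167 + 60 = 227 months.

227 months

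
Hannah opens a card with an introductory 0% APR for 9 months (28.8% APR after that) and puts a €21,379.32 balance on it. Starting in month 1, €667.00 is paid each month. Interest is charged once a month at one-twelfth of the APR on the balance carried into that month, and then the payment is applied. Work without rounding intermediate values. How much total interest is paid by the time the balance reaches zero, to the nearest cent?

€7,286.14

Promo months 1–9 at r₀ = 0%/12 = 0; months 10+ at r₁ = 28.8%/12 = 0.024.
After month 9 (no interest yet): B = €21,379.32 − 9·€667.00 = €15,376.32.
Then at r₁ with €667.00/mo: n₂ = −ln(1 − r₁·B/P)/ln(1+r₁) ≈ 33.98 → 34 more payments.
Total paid = 42·€667.00 + €651.46 = €28,665.46; interest = €28,665.46 − €21,379.32 = €7,286.14.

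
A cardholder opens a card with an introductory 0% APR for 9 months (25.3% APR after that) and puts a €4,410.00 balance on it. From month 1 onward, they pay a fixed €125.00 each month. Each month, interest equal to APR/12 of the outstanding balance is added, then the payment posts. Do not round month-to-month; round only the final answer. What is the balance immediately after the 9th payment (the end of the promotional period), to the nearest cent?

Promo months 1–9 at r₀ = 0%/12 = 0; months 10+ at r₁ = 25.3%/12 = 0.0210833.
After month 9 (no interest yet): B = €4,410.00 − 9·€125.00 = €3,285.00.

€3,285.00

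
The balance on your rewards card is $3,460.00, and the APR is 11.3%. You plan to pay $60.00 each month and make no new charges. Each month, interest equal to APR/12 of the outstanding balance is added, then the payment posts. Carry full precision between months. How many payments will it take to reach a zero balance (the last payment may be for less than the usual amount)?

Monthly rate r = 11.3%/12 = 0.941667% = 0.00941667.
Recurrence: B ← B·(1+r) − $60.00.
Month 1: interest $32.58; balance after payment $3,432.58.
Month 2: interest $32.32; balance after payment $3,404.91.
Closed form: n = −ln(1 − rB₀/P)/ln(1+r) = −ln(0.45697)/ln(1.00942) ≈ 83.555, so the balance reaches zero during payment 84.

84 payments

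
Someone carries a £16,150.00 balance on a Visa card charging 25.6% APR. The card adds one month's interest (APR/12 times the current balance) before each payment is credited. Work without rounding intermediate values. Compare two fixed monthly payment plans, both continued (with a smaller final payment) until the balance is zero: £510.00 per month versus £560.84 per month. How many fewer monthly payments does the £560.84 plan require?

8 fewer payments

Monthly rate r = 25.6%/12 = 2.13333% = 0.0213333.
At £510.00/mo: n = ⌈−ln(1 − rB₀/P)/ln(1+r)⌉ = 54 payments (last £167.07); total interest = total paid − £16,150.00 = £11,047.07.
At £560.84/mo: 46 payments (last £76.02); total interest £9,163.82.
Payments saved = 54 − 46 = 8.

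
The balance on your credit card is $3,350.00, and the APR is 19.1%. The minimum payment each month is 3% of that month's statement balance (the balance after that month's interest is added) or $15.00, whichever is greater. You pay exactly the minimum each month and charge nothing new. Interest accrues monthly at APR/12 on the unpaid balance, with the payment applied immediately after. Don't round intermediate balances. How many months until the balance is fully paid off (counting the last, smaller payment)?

178 months

Monthly rate r = 19.1%/12 = 1.59167% = 0.0159167.
While 3% of the post-interest balance exceeds $15.00, each month B ← (B·(1+r))·(1 − 0.03), i.e. B shrinks by the factor (1+r)·0.97 = 0.98544.
This holds for months 1–131. Entering month 132 the balance is $490.40; 3% of the post-interest balance is now below $15.00, so the flat $15.00 minimum applies from here.
From month 132 a fixed $15.00 at rate r clears $490.40 in 47 more payments. Total: 131 + 47 = 178 months.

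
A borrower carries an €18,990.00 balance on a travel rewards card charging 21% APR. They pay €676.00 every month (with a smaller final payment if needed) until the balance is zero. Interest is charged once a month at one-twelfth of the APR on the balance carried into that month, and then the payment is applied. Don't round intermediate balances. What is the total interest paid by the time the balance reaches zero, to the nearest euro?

Monthly rate r = 21%/12 = 1.75% = 0.0175.
Payoff takes n = ⌈−ln(1 − rB₀/P)/ln(1+r)⌉ = ⌈38.994⌉ = 39 payments; the last is €672.13.
Total paid = 38·€676.00 + €672.13 = €26,360.13.
Total interest = total paid − principal = €26,360.13 − €18,990.00 = €7,370.13.

€7,370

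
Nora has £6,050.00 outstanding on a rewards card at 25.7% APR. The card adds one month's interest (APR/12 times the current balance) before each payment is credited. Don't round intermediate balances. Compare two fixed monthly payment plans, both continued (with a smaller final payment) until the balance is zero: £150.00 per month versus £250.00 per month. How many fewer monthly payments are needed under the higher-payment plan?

60 fewer payments

Monthly rate r = 25.7%/12 = 2.14167% = 0.0214167.
At £150.00/mo: n = ⌈−ln(1 − rB₀/P)/ln(1+r)⌉ = 95 payments (last £12.58); total interest = total paid − £6,050.00 = £8,062.58.
At £250.00/mo: 35 payments (last £117.70); total interest £2,567.70.
Payments saved = 95 − 35 = 60.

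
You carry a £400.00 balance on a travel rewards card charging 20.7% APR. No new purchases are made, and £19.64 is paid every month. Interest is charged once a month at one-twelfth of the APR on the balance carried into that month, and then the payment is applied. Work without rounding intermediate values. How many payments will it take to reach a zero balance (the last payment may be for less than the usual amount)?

26 payments

Monthly rate r = 20.7%/12 = 1.725% = 0.01725.
Recurrence: B ← B·(1+r) − £19.64.
Month 1: interest £6.90; balance after payment £387.26.
Month 2: interest £6.68; balance after payment £374.30.
Closed form: n = −ln(1 − rB₀/P)/ln(1+r) = −ln(0.64868)/ln(1.01725) ≈ 25.307, so the balance reaches zero during payment 26.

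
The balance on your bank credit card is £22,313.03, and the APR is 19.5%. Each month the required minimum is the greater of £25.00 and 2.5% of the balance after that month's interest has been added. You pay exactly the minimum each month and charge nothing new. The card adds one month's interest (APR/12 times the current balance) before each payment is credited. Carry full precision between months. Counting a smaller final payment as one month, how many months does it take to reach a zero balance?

403 months

Monthly rate r = 19.5%/12 = 1.625% = 0.01625.
While 2.5% of the post-interest balance exceeds £25.00, each month B ← (B·(1+r))·(1 − 0.025), i.e. B shrinks by the factor (1+r)·0.975 = 0.99084.
This holds for months 1–340. Entering month 341 the balance is £977.95; 2.5% of the post-interest balance is now below £25.00, so the flat £25.00 minimum applies from here.
From month 341 a fixed £25.00 at rate r clears £977.95 in 63 more payments. Total: 340 + 63 = 403 months.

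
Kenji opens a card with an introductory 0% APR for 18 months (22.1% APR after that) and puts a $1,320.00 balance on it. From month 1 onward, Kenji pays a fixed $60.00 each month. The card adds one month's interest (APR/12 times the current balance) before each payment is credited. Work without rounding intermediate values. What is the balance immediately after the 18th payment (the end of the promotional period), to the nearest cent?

Promo months 1–18 at r₀ = 0%/12 = 0; months 19+ at r₁ = 22.1%/12 = 0.0184167.
After month 18 (no interest yet): B = $1,320.00 − 18·$60.00 = $240.00.

$240.00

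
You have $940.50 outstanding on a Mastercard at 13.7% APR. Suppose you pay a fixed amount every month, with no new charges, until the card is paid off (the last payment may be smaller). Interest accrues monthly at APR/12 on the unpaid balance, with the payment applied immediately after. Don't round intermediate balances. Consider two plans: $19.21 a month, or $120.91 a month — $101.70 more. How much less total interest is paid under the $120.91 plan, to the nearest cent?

$394.61

Monthly rate r = 13.7%/12 = 1.14167% = 0.0114167.
At $19.21/mo: n = ⌈−ln(1 − rB₀/P)/ln(1+r)⌉ = 73 payments (last $2.12); total interest = total paid − $940.50 = $444.74.
At $120.91/mo: 9 payments (last $23.35); total interest $50.13.
Interest saved = $444.74 − $50.13 = $394.61.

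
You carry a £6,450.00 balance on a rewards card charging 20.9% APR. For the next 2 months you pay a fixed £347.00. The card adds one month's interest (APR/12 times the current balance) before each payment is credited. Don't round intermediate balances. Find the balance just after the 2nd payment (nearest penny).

£5,976.59

Monthly rate r = 20.9%/12 = 1.74167% = 0.0174167.
Each month: B ← B·(1+r) − £347.00.
Month 1: interest £112.34; balance after payment £6,215.34.
Month 2: interest £108.25; balance after payment £5,976.59.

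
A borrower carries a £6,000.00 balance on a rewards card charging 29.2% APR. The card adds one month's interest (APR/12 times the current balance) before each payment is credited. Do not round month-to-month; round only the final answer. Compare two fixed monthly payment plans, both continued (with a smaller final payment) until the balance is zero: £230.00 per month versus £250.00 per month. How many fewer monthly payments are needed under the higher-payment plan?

Monthly rate r = 29.2%/12 = 2.43333% = 0.0243333.
At £230.00/mo: n = ⌈−ln(1 − rB₀/P)/ln(1+r)⌉ = 42 payments (last £206.33); total interest = total paid − £6,000.00 = £3,636.33.
At £250.00/mo: 37 payments (last £120.94); total interest £3,120.94.
Payments saved = 42 − 37 = 5.

5 fewer payments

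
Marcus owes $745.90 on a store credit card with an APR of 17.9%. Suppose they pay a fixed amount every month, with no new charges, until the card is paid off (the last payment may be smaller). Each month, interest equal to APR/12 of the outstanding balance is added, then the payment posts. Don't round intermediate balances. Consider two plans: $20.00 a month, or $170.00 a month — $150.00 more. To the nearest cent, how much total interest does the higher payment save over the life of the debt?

Monthly rate r = 17.9%/12 = 1.49167% = 0.0149167.
At $20.00/mo: n = ⌈−ln(1 − rB₀/P)/ln(1+r)⌉ = 55 payments (last $17.70); total interest = total paid − $745.90 = $351.80.
At $170.00/mo: 5 payments (last $97.48); total interest $31.58.
Interest saved = $351.80 − $31.58 = $320.22.

$320.22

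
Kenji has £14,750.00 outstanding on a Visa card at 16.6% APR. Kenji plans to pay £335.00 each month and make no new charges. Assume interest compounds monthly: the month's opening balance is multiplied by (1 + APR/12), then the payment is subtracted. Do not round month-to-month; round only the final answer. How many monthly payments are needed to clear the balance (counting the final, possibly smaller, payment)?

69 months

Monthly rate r = 16.6%/12 = 1.38333% = 0.0138333.
Recurrence: B ← B·(1+r) − £335.00.
Month 1: interest £204.04; balance after payment £14,619.04.
Month 2: interest £202.23; balance after payment £14,486.27.
Closed form: n = −ln(1 − rB₀/P)/ln(1+r) = −ln(0.39092)/ln(1.01383) ≈ 68.366, so the balance reaches zero during payment 69.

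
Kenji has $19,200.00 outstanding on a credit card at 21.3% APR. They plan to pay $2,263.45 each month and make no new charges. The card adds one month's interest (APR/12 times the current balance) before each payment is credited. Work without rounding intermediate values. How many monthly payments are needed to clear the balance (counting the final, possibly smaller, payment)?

10 months

Monthly rate r = 21.3%/12 = 1.775% = 0.01775.
Recurrence: B ← B·(1+r) − $2,263.45.
Month 1: interest $340.80; balance after payment $17,277.35.
Month 2: interest $306.67; balance after payment $15,320.57.
Closed form: n = −ln(1 − rB₀/P)/ln(1+r) = −ln(0.84943)/ln(1.01775) ≈ 9.275, so the balance reaches zero during payment 10.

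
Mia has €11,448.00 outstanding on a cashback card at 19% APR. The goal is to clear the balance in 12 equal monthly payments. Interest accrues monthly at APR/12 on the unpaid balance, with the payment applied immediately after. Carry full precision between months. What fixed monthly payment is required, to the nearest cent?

€1,055.01

Monthly rate r = 19%/12 = 1.58333% = 0.0158333.
Level-payment amortization: P = B₀·r / (1 − (1+r)^(−n)) = 11448.00·0.0158333 / (1 − 1.01583^(−12)).
Denominator 1 − (1+r)^(−12) = 0.171809041.
P = 181.26 / 0.171809041 ≈ 1055.01.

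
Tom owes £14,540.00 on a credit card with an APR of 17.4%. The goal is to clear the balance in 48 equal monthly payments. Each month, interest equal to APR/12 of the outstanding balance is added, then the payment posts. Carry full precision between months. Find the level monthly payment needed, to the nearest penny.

£422.57

Monthly rate r = 17.4%/12 = 1.45% = 0.0145.
Level-payment amortization: P = B₀·r / (1 − (1+r)^(−n)) = 14540.00·0.0145 / (1 − 1.0145^(−48)).
Denominator 1 − (1+r)^(−48) = 0.498926386.
P = 210.83 / 0.498926386 ≈ 422.57.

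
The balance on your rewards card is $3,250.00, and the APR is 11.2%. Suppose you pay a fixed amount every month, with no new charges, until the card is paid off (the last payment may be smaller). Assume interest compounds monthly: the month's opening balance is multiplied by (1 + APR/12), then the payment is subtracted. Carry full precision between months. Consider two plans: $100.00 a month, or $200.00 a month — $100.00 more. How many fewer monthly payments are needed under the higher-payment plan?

21 fewer payments

Monthly rate r = 11.2%/12 = 0.933333% = 0.00933333.
At $100.00/mo: n = ⌈−ln(1 − rB₀/P)/ln(1+r)⌉ = 39 payments (last $90.74); total interest = total paid − $3,250.00 = $640.74.
At $200.00/mo: 18 payments (last $141.22); total interest $291.22.
Payments saved = 39 − 18 = 21.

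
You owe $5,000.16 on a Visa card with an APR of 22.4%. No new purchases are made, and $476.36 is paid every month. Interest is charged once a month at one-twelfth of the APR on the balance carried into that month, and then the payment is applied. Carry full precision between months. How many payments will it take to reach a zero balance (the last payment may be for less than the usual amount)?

12 months

Monthly rate r = 22.4%/12 = 1.86667% = 0.0186667.
Recurrence: B ← B·(1+r) − $476.36.
Month 1: interest $93.34; balance after payment $4,617.14.
Month 2: interest $86.19; balance after payment $4,226.96.
Closed form: n = −ln(1 − rB₀/P)/ln(1+r) = −ln(0.80406)/ln(1.01867) ≈ 11.791, so the balance reaches zero during payment 12.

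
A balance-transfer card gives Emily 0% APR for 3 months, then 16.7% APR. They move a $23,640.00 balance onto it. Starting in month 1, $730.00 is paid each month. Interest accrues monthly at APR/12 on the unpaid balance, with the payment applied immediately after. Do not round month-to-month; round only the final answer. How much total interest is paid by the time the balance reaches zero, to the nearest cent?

$6,322.89

Promo months 1–3 at r₀ = 0%/12 = 0; months 4+ at r₁ = 16.7%/12 = 0.0139167.
After month 3 (no interest yet): B = $23,640.00 − 3·$730.00 = $21,450.00.
Then at r₁ with $730.00/mo: n₂ = −ln(1 − r₁·B/P)/ln(1+r₁) ≈ 38.04 → 39 more payments.
Total paid = 41·$730.00 + $32.89 = $29,962.89; interest = $29,962.89 − $23,640.00 = $6,322.89.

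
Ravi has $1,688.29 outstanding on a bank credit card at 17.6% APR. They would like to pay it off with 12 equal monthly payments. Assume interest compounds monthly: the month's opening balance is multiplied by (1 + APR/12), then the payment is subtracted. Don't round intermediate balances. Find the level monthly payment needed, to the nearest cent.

Monthly rate r = 17.6%/12 = 1.46667% = 0.0146667.
Level-payment amortization: P = B₀·r / (1 − (1+r)^(−n)) = 1688.29·0.0146667 / (1 − 1.01467^(−12)).
Denominator 1 − (1+r)^(−12) = 0.160309423.
P = 24.7616 / 0.160309423 ≈ 154.46.

$154.46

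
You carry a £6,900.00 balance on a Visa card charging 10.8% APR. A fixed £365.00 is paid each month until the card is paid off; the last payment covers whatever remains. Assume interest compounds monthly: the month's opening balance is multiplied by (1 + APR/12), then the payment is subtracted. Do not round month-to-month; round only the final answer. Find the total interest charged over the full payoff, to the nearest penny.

Monthly rate r = 10.8%/12 = 0.9% = 0.009.
Payoff takes n = ⌈−ln(1 − rB₀/P)/ln(1+r)⌉ = ⌈20.815⌉ = 21 payments; the last is £297.62.
Total paid = 20·£365.00 + £297.62 = £7,597.62.
Total interest = total paid − principal = £7,597.62 − £6,900.00 = £697.62.

£697.62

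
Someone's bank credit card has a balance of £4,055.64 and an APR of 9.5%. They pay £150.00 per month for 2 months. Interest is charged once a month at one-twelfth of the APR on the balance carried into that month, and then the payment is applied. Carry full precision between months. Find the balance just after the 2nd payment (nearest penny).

Monthly rate r = 9.5%/12 = 0.791667% = 0.00791667.
Each month: B ← B·(1+r) − £150.00.
Month 1: interest £32.11; balance after payment £3,937.75.
Month 2: interest £31.17; balance after payment £3,818.92.

£3,818.92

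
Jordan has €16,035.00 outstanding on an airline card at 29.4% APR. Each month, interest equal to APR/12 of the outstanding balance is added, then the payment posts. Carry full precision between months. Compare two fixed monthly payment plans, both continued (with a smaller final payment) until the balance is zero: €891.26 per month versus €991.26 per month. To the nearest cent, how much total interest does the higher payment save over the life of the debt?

€730.86

Monthly rate r = 29.4%/12 = 2.45% = 0.0245.
At €891.26/mo: n = ⌈−ln(1 − rB₀/P)/ln(1+r)⌉ = 25 payments (last €11.76); total interest = total paid − €16,035.00 = €5,367.00.
At €991.26/mo: 21 payments (last €845.94); total interest €4,636.14.
Interest saved = €5,367.00 − €4,636.14 = €730.86.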